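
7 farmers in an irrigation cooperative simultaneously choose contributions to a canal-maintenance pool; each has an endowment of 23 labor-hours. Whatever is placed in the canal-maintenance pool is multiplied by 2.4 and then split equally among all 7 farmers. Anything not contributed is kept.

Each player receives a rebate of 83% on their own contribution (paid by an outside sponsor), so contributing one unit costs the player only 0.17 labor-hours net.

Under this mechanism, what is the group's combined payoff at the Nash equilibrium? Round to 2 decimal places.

520.03 labor-hours

With the mechanism, a contributed unit returns (2.4/7) / 0.17 = 2.0168 per unit of net cost to the contributor — now above 1 — so contributing fully is weakly dominant for every player.
At the Nash equilibrium everyone contributes 23. Group total payoff = 7 × (23 × 0.83 + 2.4 × 23) = 520.03.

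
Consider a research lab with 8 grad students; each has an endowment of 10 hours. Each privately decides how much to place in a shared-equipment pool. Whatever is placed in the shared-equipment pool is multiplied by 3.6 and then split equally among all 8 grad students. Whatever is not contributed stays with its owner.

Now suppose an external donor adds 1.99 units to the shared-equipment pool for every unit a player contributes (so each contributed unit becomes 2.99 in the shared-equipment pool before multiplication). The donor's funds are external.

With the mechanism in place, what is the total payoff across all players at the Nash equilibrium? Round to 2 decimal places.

Under the mechanism each unit contributed yields 3.6 × 2.99 / 8 = 1.3455 back to its contributor per unit of net cost, which exceeds 1, making full contribution the dominant choice for everyone.
At the Nash equilibrium everyone contributes 10. Group total payoff = 3.6 × 2.99 × 80 = 861.12.

861.12 hours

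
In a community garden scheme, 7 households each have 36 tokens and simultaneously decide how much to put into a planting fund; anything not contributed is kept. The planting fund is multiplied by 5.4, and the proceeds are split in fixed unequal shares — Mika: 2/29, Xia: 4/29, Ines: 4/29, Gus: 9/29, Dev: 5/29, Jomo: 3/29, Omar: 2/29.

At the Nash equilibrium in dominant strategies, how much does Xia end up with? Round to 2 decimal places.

Player j's private return per contributed unit is 5.4 × (j's share). Contributing is weakly dominant for j when that share is at least 1/5.4 = 0.1852, and contributing 0 is dominant otherwise.
Only Gus (9/29) clears that bar, contributing 36; the remaining 6 contribute 0. Total contributed: 36.
Xia keeps 36 and receives 5.4 × 36 × 4/29 = 26.81 from the planting fund, for a payoff of 62.81.

62.81 tokens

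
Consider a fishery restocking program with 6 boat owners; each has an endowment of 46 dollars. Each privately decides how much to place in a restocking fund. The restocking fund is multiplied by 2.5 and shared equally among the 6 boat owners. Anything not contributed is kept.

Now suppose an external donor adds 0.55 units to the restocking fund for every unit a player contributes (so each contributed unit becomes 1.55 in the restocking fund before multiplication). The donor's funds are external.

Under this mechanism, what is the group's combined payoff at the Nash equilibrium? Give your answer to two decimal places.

276.00 dollars

With the mechanism, a contributed unit returns 2.5 × 1.55 / 6 = 0.6458 per unit of net cost — still below 1 — so contributing 0 remains dominant for every player.
Everyone keeps their endowment and the group total is 6 × 46 = 276.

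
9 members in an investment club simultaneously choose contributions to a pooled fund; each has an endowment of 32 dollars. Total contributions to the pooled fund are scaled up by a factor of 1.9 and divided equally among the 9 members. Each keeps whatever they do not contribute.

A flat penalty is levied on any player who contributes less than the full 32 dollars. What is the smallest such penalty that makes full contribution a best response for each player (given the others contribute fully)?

25.24 dollars

Given the others contribute fully, the best deviation is to contribute 0 (any partial contribution still incurs the fine and gives up units whose private return 0.2111 is below 1).
Deviating from 32 to 0 saves 32 dollars but forfeits the deviator's share of the drop in the pooled fund: 1.9/9 × 32 = 6.76.
So the deviation gain is 32 − 6.76 = 25.24, and the fine must be at least 25.24 dollars to wipe it out.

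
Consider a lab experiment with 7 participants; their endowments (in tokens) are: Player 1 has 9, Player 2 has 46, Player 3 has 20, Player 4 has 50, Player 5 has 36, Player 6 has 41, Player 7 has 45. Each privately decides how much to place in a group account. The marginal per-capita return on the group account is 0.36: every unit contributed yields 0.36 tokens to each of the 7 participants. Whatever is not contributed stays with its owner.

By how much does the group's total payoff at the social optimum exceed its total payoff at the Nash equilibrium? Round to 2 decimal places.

The private return per contributed unit is 0.36 < 1 for everyone, so the Nash equilibrium is zero contribution and the group total is Σ E_j = 9 + 46 + 20 + 50 + 36 + 41 + 45 = 247.
Each contributed unit returns 2.520 to the group, so the social optimum is full contribution by everyone: group total = 2.520 × 247 = 622.44.
Efficiency loss = (2.520 − 1) × 247 = 375.44.

375.44 tokens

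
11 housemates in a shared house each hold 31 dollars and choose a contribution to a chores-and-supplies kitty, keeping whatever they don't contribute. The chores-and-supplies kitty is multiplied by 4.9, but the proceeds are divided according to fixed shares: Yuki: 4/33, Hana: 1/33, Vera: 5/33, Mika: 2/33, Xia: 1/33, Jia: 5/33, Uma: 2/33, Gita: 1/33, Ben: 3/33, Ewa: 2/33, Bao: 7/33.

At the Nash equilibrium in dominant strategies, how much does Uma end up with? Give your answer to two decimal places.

40.21 dollars

Each unit j contributes comes back to j as 4.9 × (j's share), so j prefers to contribute only if that share exceeds 1/4.9 = 0.2041; otherwise keeping the unit dominates.
Only Bao (7/33) clears that bar, contributing 31; the remaining 10 contribute 0. Total contributed: 31.
Uma keeps 31 and receives 4.9 × 31 × 2/33 = 9.21 from the chores-and-supplies kitty, for a payoff of 40.21.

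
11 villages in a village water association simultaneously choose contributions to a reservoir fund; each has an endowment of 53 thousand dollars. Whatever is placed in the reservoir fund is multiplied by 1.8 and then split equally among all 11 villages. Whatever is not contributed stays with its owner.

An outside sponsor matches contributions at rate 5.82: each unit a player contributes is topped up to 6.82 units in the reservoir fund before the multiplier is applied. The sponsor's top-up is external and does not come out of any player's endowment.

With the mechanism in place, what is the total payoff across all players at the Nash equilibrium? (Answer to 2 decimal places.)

Under the mechanism each unit contributed yields 1.8 × 6.82 / 11 = 1.1160 back to its contributor per unit of net cost, which exceeds 1, making full contribution the dominant choice for everyone.
At the Nash equilibrium everyone contributes 53. Group total payoff = 1.8 × 6.82 × 583 = 7156.91.

7156.91 thousand dollars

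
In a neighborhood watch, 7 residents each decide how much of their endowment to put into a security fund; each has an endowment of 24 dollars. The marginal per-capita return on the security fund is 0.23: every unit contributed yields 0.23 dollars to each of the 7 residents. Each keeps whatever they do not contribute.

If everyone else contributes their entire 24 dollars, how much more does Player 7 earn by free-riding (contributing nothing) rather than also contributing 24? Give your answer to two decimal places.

18.48 dollars

Switching from a contribution of 24 to 0 lets Player 7 keep an extra 24 dollars, but lowers the security fund by 24, which costs Player 7 their own share of that drop: 0.23 × 24 = 5.52.
Net gain = 24 − 5.52 = 18.48. The private return per contributed unit (0.23) is below 1, so free-riding is indeed the best response regardless of what the others do.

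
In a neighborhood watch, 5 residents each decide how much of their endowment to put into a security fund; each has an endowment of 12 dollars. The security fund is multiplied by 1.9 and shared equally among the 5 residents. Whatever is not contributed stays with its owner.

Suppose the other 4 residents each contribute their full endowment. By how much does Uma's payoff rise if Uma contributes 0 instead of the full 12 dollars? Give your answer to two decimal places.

7.44 dollars

Switching from a contribution of 12 to 0 lets Uma keep an extra 12 dollars, but lowers the security fund by 12, which costs Uma their own share of that drop: 1.9/5 × 12 = 4.56.
Net gain = 12 − 4.56 = 7.44. The private return per contributed unit (0.3800) is below 1, so free-riding is indeed the best response regardless of what the others do.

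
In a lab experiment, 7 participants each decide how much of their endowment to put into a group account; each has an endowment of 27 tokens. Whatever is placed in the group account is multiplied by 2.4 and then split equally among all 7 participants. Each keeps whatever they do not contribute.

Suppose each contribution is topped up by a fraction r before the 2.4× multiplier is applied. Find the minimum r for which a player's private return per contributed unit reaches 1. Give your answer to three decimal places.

1.917

With matching at rate r, one contributed unit becomes (1 + r) in the group account and returns 2.4 × (1 + r) / 7 to the contributor.
Setting this equal to 1: 1 + r = 7/2.4 = 2.9167.
So the minimum matching rate is r = 2.9167 − 1 = 1.917.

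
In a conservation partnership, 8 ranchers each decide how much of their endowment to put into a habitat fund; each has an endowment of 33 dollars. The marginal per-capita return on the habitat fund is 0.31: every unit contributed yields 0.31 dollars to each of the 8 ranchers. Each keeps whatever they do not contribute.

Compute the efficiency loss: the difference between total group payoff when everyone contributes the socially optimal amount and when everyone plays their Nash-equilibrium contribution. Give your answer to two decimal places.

390.72 dollars

The private return per contributed unit is 0.31 < 1, so contributing 0 is dominant for every player. At the Nash equilibrium everyone keeps their 33, and the group total is 8 × 33 = 264.
Each contributed unit returns 2.480 to the group as a whole (0.31 to each of 8 players), which exceeds 1, so the social optimum is full contribution: group total = 2.480 × 264 = 654.72.
Efficiency loss = 654.72 − 264 = 390.72.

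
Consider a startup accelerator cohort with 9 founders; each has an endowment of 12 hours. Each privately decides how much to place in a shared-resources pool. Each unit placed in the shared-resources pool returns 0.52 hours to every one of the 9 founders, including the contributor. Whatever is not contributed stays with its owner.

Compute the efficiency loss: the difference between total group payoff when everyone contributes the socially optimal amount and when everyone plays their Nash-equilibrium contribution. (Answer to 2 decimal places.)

The private return per contributed unit is 0.52 < 1, so contributing 0 is dominant for every player. At the Nash equilibrium everyone keeps their 12, and the group total is 9 × 12 = 108.
Each contributed unit returns 4.680 to the group as a whole (0.52 to each of 9 players), which exceeds 1, so the social optimum is full contribution: group total = 4.680 × 108 = 505.44.
Efficiency loss = 505.44 − 108 = 397.44.

397.44 hours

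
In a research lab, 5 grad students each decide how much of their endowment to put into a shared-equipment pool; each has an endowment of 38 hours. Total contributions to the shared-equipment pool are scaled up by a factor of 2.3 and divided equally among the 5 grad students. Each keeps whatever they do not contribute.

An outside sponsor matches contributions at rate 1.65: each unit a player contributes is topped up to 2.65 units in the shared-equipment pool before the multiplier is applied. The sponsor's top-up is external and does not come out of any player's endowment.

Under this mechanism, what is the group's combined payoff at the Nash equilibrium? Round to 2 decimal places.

Under the mechanism each unit contributed yields 2.3 × 2.65 / 5 = 1.2190 back to its contributor per unit of net cost, which exceeds 1, making full contribution the dominant choice for everyone.
So the Nash equilibrium is full contribution by all 5; the group earns 2.3 × 2.65 × 190 = 1158.05.

1158.05 hours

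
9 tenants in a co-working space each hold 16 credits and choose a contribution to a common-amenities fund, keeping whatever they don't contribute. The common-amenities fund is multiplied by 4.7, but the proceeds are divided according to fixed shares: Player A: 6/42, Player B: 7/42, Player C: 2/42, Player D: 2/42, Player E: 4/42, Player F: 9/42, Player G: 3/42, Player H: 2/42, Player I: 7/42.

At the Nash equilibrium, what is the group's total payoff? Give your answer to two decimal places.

203.20 credits

A player with share s gets back 4.7·s per unit contributed, so full contribution is dominant for anyone with s > 1/4.7 = 0.2128 and zero contribution is dominant for anyone below.
Only Player F (9/42) clears that bar, contributing 16; the remaining 8 contribute 0. Total contributed: 16.
The common-amenities fund pays out 4.7 × 16 = 75.20 in total (split across the unequal shares, but the aggregate is all that matters for the group sum).
The 8 free-riders keep 16 each, adding 128. Group total = 128 + 75.20 = 203.20.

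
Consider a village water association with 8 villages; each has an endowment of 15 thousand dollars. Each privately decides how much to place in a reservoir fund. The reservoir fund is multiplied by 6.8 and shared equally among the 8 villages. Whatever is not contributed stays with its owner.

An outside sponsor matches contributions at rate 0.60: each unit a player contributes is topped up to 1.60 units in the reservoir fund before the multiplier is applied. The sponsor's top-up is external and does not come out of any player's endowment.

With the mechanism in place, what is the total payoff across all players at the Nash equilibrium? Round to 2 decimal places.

The effective private return per unit is now 6.8 × 1.60 / 8 = 1.3600 > 1, so every player's dominant strategy flips to full contribution.
So the Nash equilibrium is full contribution by all 8; the group earns 6.8 × 1.60 × 120 = 1305.60.

1305.60 thousand dollars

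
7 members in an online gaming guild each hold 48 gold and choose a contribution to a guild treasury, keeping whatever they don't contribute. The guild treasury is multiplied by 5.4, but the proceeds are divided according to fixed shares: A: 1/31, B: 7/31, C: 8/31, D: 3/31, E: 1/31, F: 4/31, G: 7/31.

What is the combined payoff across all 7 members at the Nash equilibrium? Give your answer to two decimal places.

Player j's private return per contributed unit is 5.4 × (j's share). Contributing is weakly dominant for j when that share is at least 1/5.4 = 0.1852, and contributing 0 is dominant otherwise.
The shares above 0.1852 belong to B, C and G, contributing 48 each; the remaining 4 contribute 0. Total contributed: 144.
The guild treasury pays out 5.4 × 144 = 777.60 in total (split across the unequal shares, but the aggregate is all that matters for the group sum).
The 4 free-riders keep 48 each, adding 192. Group total = 192 + 777.60 = 969.60.

969.60 gold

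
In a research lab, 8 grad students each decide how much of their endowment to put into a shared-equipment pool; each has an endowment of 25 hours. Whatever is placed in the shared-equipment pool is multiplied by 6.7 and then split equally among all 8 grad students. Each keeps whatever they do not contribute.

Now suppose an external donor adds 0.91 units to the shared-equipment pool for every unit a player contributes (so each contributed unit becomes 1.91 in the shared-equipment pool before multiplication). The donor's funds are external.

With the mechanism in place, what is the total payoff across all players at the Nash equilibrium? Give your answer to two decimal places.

The effective private return per unit is now 6.7 × 1.91 / 8 = 1.5996 > 1, so every player's dominant strategy flips to full contribution.
So the Nash equilibrium is full contribution by all 8; the group earns 6.7 × 1.91 × 200 = 2559.40.

2559.40 hours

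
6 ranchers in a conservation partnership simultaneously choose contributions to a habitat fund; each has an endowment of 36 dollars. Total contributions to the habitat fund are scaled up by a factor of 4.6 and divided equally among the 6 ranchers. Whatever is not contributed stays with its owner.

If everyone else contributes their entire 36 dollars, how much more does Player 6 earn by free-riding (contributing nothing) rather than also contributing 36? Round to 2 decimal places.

8.40 dollars

Switching from a contribution of 36 to 0 lets Player 6 keep an extra 36 dollars, but lowers the habitat fund by 36, which costs Player 6 their own share of that drop: 4.6/6 × 36 = 27.60.
Net gain = 36 − 27.60 = 8.40. The private return per contributed unit (0.7667) is below 1, so free-riding is indeed the best response regardless of what the others do.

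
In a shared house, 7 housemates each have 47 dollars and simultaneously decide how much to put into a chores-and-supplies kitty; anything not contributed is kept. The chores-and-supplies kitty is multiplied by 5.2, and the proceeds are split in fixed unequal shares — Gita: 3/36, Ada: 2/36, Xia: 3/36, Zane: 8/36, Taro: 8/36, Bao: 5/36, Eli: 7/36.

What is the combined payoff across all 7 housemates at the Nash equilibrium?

921.20 dollars

A player with share s gets back 5.2·s per unit contributed, so full contribution is dominant for anyone with s > 1/5.2 = 0.1923 and zero contribution is dominant for anyone below.
Zane, Taro and Eli are above the threshold, contributing 47 each; the remaining 4 contribute 0. Total contributed: 141.
The chores-and-supplies kitty pays out 5.2 × 141 = 733.20 in total (split across the unequal shares, but the aggregate is all that matters for the group sum).
The 4 free-riders keep 47 each, adding 188. Group total = 188 + 733.20 = 921.20.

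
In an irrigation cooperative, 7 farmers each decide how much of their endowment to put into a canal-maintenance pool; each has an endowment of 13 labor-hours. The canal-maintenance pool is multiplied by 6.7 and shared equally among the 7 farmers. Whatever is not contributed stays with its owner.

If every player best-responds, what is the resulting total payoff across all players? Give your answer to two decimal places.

Each contributed unit returns 6.7/7 = 0.9571 to its contributor — below 1 — so contributing 0 is dominant for every player. At the Nash equilibrium everyone keeps their 13, and the group total is 7 × 13 = 91.

91.00 labor-hours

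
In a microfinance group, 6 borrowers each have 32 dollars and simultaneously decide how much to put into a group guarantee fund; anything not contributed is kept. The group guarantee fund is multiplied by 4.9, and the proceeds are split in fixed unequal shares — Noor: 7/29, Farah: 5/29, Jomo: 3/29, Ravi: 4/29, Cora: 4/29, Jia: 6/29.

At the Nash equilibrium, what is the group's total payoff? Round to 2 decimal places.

A player with share s gets back 4.9·s per unit contributed, so full contribution is dominant for anyone with s > 1/4.9 = 0.2041 and zero contribution is dominant for anyone below.
Noor and Jia clear that bar, contributing 32 each; the remaining 4 contribute 0. Total contributed: 64.
The group guarantee fund pays out 4.9 × 64 = 313.60 in total (split across the unequal shares, but the aggregate is all that matters for the group sum).
The 4 free-riders keep 32 each, adding 128. Group total = 128 + 313.60 = 441.60.

441.60 dollars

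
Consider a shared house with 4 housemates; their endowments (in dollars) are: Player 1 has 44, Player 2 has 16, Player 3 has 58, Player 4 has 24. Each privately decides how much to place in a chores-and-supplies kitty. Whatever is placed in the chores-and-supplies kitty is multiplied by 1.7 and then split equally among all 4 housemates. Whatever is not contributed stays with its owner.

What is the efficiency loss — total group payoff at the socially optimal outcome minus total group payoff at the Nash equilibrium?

The private return per contributed unit is 1.7/4 = 0.4250 < 1 for every player regardless of endowment, so the Nash equilibrium is zero contribution and the group total is Σ E_j = 44 + 16 + 58 + 24 = 142.
Each contributed unit returns 1.700 to the group, so the social optimum is full contribution by everyone: group total = 1.700 × 142 = 241.40.
Efficiency loss = (1.700 − 1) × 142 = 99.40.

99.40 dollars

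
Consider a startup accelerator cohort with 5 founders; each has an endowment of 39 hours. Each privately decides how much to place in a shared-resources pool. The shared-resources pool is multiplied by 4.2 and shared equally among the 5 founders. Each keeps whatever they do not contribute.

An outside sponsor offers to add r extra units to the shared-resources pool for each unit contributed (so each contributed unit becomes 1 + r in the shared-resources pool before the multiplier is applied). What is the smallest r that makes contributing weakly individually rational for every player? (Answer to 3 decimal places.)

0.190

With matching at rate r, one contributed unit becomes (1 + r) in the shared-resources pool and returns 4.2 × (1 + r) / 5 to the contributor.
Setting this equal to 1: 1 + r = 5/4.2 = 1.1905.
So the minimum matching rate is r = 1.1905 − 1 = 0.190.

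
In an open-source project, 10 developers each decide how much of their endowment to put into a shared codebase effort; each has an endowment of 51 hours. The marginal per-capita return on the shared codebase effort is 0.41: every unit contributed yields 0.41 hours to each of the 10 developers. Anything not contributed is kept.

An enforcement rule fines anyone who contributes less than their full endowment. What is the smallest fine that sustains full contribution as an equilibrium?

Given the others contribute fully, the best deviation is to contribute 0 (any partial contribution still incurs the fine and gives up units whose private return 0.41 is below 1).
Deviating from 51 to 0 saves 51 hours but forfeits the deviator's share of the drop in the shared codebase effort: 0.41 × 51 = 20.91.
So the deviation gain is 51 − 20.91 = 30.09, and the fine must be at least 30.09 hours to wipe it out.

30.09 hours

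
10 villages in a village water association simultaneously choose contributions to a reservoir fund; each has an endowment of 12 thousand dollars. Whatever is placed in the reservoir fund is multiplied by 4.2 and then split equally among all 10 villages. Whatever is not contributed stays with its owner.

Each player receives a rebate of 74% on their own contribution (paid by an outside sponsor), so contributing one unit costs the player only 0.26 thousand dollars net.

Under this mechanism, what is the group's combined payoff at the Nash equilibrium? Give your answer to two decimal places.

With the mechanism, a contributed unit returns (4.2/10) / 0.26 = 1.6154 per unit of net cost to the contributor — now above 1 — so contributing fully is weakly dominant for every player.
At the Nash equilibrium everyone contributes 12. Group total payoff = 10 × (12 × 0.74 + 4.2 × 12) = 592.80.

592.80 thousand dollars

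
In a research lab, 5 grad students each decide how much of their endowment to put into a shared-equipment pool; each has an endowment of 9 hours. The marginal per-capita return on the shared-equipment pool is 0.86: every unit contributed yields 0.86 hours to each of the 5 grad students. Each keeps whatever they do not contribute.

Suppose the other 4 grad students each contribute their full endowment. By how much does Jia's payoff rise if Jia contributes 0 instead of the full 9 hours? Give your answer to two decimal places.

Switching from a contribution of 9 to 0 lets Jia keep an extra 9 hours, but lowers the shared-equipment pool by 9, which costs Jia their own share of that drop: 0.86 × 9 = 7.74.
Net gain = 9 − 7.74 = 1.26. The private return per contributed unit (0.86) is below 1, so free-riding is indeed the best response regardless of what the others do.

1.26 hours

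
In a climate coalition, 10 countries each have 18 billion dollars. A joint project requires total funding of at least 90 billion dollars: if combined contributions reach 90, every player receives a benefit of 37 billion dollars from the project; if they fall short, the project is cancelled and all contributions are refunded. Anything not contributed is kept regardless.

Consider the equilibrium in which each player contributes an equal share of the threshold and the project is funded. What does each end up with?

Equal share of the threshold: 90/10 = 9.
At this profile no one gains by cutting their contribution: any cut drops the total below 90, the project is cancelled, contributions are refunded, and the deviator ends with 18, which is less than 18 − 9 + 37 = 46. Contributing more than 9 just wastes the excess. So contributing exactly 9 is a best response.
Each player's payoff: 18 − 9 + 37 = 46.

46 billion dollars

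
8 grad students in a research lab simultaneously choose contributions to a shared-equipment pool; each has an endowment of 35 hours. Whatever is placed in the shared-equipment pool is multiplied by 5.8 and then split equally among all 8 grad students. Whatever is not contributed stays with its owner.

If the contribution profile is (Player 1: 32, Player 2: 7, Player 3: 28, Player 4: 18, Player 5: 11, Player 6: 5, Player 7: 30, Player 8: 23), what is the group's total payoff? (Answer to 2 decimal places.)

1019.20 hours

Total contributed: 32 + 7 + 28 + 18 + 11 + 5 + 30 + 23 = 154; total kept: 8 × 35 − 154 = 126.
The shared-equipment pool pays out 5.8 × 154 = 893.20 in aggregate.
Group total = 126 + 893.20 = 1019.20.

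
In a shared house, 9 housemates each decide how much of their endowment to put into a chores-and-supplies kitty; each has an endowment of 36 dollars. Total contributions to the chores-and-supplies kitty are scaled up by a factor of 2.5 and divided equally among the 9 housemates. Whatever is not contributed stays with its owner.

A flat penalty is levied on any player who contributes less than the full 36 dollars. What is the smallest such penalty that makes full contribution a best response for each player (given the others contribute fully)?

Given the others contribute fully, the best deviation is to contribute 0 (any partial contribution still incurs the fine and gives up units whose private return 0.2778 is below 1).
Deviating from 36 to 0 saves 36 dollars but forfeits the deviator's share of the drop in the chores-and-supplies kitty: 2.5/9 × 36 = 10.00.
So the deviation gain is 36 − 10.00 = 26.00, and the fine must be at least 26.00 dollars to wipe it out.

26.00 dollars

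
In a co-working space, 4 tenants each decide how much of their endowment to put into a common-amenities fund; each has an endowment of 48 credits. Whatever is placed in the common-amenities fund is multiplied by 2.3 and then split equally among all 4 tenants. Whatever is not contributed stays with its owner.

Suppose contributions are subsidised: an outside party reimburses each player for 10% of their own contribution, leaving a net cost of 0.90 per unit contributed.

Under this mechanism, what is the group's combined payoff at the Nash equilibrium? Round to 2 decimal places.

192.00 credits

The effective private return is (2.3/4) / 0.90 = 0.6389, which is still under 1, so the mechanism doesn't change anyone's dominant strategy: zero contribution.
Everyone keeps their endowment and the group total is 4 × 48 = 192.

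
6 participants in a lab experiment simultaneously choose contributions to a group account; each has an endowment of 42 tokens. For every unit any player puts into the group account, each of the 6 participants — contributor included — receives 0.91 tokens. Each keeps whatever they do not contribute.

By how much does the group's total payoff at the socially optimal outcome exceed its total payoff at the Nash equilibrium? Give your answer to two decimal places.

1123.92 tokens

The private return per contributed unit is 0.91 < 1, so contributing 0 is dominant for every player. At the Nash equilibrium everyone keeps their 42, and the group total is 6 × 42 = 252.
Each contributed unit returns 5.460 to the group as a whole (0.91 to each of 6 players), which exceeds 1, so the social optimum is full contribution: group total = 5.460 × 252 = 1375.92.
Efficiency loss = 1375.92 − 252 = 1123.92.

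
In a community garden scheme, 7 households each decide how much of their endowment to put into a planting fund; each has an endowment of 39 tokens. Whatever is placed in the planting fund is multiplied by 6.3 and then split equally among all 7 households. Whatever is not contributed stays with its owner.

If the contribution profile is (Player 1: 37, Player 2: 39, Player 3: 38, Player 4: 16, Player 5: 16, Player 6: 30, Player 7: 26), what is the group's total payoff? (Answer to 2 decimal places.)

1343.60 tokens

Total contributed: 37 + 39 + 38 + 16 + 16 + 30 + 26 = 202; total kept: 7 × 39 − 202 = 71.
The planting fund pays out 6.3 × 202 = 1272.60 in aggregate.
Group total = 71 + 1272.60 = 1343.60.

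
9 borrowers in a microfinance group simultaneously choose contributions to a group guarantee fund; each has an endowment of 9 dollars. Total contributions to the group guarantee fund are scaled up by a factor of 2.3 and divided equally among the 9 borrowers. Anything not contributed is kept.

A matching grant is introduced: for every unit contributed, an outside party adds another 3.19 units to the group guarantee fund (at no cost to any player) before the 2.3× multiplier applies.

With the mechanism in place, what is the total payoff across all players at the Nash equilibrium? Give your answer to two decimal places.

780.60 dollars

Under the mechanism each unit contributed yields 2.3 × 4.19 / 9 = 1.0708 back to its contributor per unit of net cost, which exceeds 1, making full contribution the dominant choice for everyone.
At the Nash equilibrium everyone contributes 9. Group total payoff = 2.3 × 4.19 × 81 = 780.60.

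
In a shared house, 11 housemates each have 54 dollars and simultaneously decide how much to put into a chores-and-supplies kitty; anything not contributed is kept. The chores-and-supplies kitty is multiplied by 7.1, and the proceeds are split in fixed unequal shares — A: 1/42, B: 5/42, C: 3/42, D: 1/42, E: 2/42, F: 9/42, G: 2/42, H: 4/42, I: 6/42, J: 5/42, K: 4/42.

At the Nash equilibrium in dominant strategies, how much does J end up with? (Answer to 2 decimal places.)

145.29 dollars

A player with share s gets back 7.1·s per unit contributed, so full contribution is dominant for anyone with s > 1/7.1 = 0.1408 and zero contribution is dominant for anyone below.
F and I clear that bar, contributing 54 each; the remaining 9 contribute 0. Total contributed: 108.
J keeps 54 and receives 7.1 × 108 × 5/42 = 91.29 from the chores-and-supplies kitty, for a payoff of 145.29.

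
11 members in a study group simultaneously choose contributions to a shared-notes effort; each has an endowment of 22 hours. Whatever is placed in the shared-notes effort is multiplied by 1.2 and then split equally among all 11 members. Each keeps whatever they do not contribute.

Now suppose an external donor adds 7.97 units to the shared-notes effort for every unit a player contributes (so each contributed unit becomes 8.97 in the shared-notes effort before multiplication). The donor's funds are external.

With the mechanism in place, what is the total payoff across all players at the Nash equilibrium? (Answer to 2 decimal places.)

242.00 hours

With the mechanism, a contributed unit returns 1.2 × 8.97 / 11 = 0.9785 per unit of net cost — still below 1 — so contributing 0 remains dominant for every player.
Everyone keeps their endowment and the group total is 11 × 22 = 242.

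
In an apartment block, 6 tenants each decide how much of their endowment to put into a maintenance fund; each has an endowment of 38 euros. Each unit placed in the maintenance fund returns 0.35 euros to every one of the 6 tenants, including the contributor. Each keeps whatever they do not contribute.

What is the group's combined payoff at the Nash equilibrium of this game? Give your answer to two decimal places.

228.00 euros

The private return per contributed unit is 0.35 < 1, so contributing 0 is dominant for every player. At the Nash equilibrium everyone keeps their 38, and the group total is 6 × 38 = 228.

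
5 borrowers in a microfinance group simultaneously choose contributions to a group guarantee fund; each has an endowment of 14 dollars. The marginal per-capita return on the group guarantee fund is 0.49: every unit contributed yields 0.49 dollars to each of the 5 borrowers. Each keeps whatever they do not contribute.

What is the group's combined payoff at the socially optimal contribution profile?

Each contributed unit returns 2.450 to the group as a whole (0.49 to each of 5 players), which exceeds 1, so the social optimum is full contribution: group total = 2.450 × 70 = 171.50.

171.50 dollars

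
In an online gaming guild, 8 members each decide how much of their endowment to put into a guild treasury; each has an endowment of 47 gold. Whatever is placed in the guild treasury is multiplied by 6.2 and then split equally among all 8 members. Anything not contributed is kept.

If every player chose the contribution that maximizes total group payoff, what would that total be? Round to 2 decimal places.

Each contributed unit returns 6.200 to the group as a whole (0.7750 to each of 8 players), which exceeds 1, so the social optimum is full contribution: group total = 6.200 × 376 = 2331.20.

2331.20 gold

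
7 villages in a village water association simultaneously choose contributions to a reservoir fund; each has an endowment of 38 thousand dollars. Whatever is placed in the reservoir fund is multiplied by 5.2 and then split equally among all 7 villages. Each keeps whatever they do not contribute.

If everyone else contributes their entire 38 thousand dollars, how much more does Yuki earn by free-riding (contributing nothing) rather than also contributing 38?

9.77 thousand dollars

Switching from a contribution of 38 to 0 lets Yuki keep an extra 38 thousand dollars, but lowers the reservoir fund by 38, which costs Yuki their own share of that drop: 5.2/7 × 38 = 28.23.
Net gain = 38 − 28.23 = 9.77. The private return per contributed unit (0.7429) is below 1, so free-riding is indeed the best response regardless of what the others do.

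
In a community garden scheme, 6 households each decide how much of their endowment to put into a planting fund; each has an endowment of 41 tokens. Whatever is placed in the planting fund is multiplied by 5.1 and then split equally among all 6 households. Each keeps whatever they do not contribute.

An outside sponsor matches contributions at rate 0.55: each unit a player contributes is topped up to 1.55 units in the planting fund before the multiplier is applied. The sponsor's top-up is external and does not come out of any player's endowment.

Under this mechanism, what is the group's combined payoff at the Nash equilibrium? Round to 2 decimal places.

1944.63 tokens

Under the mechanism each unit contributed yields 5.1 × 1.55 / 6 = 1.3175 back to its contributor per unit of net cost, which exceeds 1, making full contribution the dominant choice for everyone.
So the Nash equilibrium is full contribution by all 6; the group earns 5.1 × 1.55 × 246 = 1944.63.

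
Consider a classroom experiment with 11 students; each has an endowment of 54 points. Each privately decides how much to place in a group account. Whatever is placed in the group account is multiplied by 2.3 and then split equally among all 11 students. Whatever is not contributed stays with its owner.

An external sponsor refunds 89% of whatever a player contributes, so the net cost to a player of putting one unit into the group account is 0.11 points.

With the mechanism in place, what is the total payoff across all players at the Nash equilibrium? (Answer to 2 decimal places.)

1894.86 points

The effective private return per unit is now (2.3/11) / 0.11 = 1.9008 > 1, so every player's dominant strategy flips to full contribution.
At the Nash equilibrium everyone contributes 54. Group total payoff = 11 × (54 × 0.89 + 2.3 × 54) = 1894.86.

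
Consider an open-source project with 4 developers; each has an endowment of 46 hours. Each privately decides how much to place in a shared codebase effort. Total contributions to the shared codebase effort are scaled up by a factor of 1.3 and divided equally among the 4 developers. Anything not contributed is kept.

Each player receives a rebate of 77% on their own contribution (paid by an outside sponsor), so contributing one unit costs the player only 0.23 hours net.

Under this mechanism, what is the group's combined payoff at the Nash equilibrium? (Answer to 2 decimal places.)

380.88 hours

With the mechanism, a contributed unit returns (1.3/4) / 0.23 = 1.4130 per unit of net cost to the contributor — now above 1 — so contributing fully is weakly dominant for every player.
So the Nash equilibrium is full contribution by all 4; the group earns 4 × (46 × 0.77 + 1.3 × 46) = 380.88.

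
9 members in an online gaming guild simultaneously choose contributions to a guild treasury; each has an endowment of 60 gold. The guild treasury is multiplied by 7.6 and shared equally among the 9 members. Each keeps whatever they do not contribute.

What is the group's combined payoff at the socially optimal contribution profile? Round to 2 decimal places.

4104.00 gold

Each contributed unit returns 7.600 to the group as a whole (0.8444 to each of 9 players), which exceeds 1, so the social optimum is full contribution: group total = 7.600 × 540 = 4104.00.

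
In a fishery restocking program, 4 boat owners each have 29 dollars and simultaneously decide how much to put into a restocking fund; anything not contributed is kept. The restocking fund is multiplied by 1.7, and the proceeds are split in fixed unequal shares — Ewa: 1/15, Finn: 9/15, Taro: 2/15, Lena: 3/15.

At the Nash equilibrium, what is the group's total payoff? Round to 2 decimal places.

For player j, contributing a unit is worthwhile iff 1.7 × (j's share) ≥ 1, i.e. iff j's share is at least 0.5882.
Finn alone (share 9/15) is above the threshold, contributing 29; the remaining 3 contribute 0. Total contributed: 29.
The restocking fund pays out 1.7 × 29 = 49.30 in total (split across the unequal shares, but the aggregate is all that matters for the group sum).
The 3 free-riders keep 29 each, adding 87. Group total = 87 + 49.30 = 136.30.

136.30 dollars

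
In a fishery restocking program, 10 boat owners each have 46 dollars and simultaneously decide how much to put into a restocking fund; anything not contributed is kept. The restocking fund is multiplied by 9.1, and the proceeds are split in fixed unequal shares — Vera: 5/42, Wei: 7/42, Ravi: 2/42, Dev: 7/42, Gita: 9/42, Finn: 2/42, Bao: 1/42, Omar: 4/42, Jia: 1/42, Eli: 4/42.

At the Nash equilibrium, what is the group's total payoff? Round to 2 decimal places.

Player j's private return per contributed unit is 9.1 × (j's share). Contributing is weakly dominant for j when that share is at least 1/9.1 = 0.1099, and contributing 0 is dominant otherwise.
Vera, Wei, Dev and Gita are above the threshold, contributing 46 each; the remaining 6 contribute 0. Total contributed: 184.
The restocking fund pays out 9.1 × 184 = 1674.40 in total (split across the unequal shares, but the aggregate is all that matters for the group sum).
The 6 free-riders keep 46 each, adding 276. Group total = 276 + 1674.40 = 1950.40.

1950.40 dollars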